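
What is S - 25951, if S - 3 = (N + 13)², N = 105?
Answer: -12024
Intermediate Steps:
S = 13927 (S = 3 + (105 + 13)² = 3 + 118² = 3 + 13924 = 13927)
S - 25951 = 13927 - 25951 = -12024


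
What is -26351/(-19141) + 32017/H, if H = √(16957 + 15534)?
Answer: 26351/19141 + 32017*√32491/32491 ≈ 179.00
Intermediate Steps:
H = √32491 ≈ 180.25
-26351/(-19141) + 32017/H = -26351/(-19141) + 32017/(√32491) = -26351*(-1/19141) + 32017*(√32491/32491) = 26351/19141 + 32017*√32491/32491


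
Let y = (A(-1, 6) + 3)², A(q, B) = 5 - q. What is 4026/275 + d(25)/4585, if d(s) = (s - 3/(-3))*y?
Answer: 346152/22925 ≈ 15.099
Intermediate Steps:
y = 81 (y = ((5 - 1*(-1)) + 3)² = ((5 + 1) + 3)² = (6 + 3)² = 9² = 81)
d(s) = 81 + 81*s (d(s) = (s - 3/(-3))*81 = (s - 3*(-⅓))*81 = (s + 1)*81 = (1 + s)*81 = 81 + 81*s)
4026/275 + d(25)/4585 = 4026/275 + (81 + 81*25)/4585 = 4026*(1/275) + (81 + 2025)*(1/4585) = 366/25 + 2106*(1/4585) = 366/25 + 2106/4585 = 346152/22925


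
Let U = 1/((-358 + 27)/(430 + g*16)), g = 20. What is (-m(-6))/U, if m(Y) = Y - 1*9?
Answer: -331/50 ≈ -6.6200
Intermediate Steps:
m(Y) = -9 + Y (m(Y) = Y - 9 = -9 + Y)
U = -750/331 (U = 1/((-358 + 27)/(430 + 20*16)) = 1/(-331/(430 + 320)) = 1/(-331/750) = -750/331 ≈ -2.2659)
(-m(-6))/U = (-(-9 - 6))/(-750/331) = -1*(-15)*(-331/750) = 15*(-331/750) = -331/50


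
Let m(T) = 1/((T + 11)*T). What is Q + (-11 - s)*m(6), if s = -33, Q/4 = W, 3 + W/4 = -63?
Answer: -53845/51 ≈ -1055.8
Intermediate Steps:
W = -264 (W = -12 + 4*(-63) = -12 - 252 = -264)
Q = -1056 (Q = 4*(-264) = -1056)
m(T) = 1/(T*(11 + T)) (m(T) = 1/((11 + T)*T) = 1/(T*(11 + T)))
Q + (-11 - s)*m(6) = -1056 + (-11 - 1*(-33))*(1/(6*(11 + 6))) = -1056 + (-11 + 33)*((⅙)/17) = -1056 + 22*((⅙)*(1/17)) = -1056 + 22*(1/102) = -1056 + 11/51 = -53845/51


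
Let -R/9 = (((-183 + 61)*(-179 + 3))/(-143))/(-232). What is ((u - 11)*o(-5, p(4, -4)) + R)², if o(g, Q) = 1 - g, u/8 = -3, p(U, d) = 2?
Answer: 6620425956/142129 ≈ 46580.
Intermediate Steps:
u = -24 (u = 8*(-3) = -24)
R = -2196/377 (R = -9*((-183 + 61)*(-179 + 3))/(-143)/(-232) = -9*-122*(-176)*(-1/143)*(-1)/232 = -9*21472*(-1/143)*(-1)/232 = -(-17568)*(-1)/(13*232) = -9*244/377 = -2196/377 ≈ -5.8249)
((u - 11)*o(-5, p(4, -4)) + R)² = ((-24 - 11)*(1 - 1*(-5)) - 2196/377)² = (-35*(1 + 5) - 2196/377)² = (-35*6 - 2196/377)² = (-210 - 2196/377)² = (-81366/377)² = 6620425956/142129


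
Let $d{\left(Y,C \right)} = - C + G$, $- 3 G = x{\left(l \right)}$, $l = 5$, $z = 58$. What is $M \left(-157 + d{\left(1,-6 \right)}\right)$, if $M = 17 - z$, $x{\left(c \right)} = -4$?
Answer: $\frac{18409}{3} \approx 6136.3$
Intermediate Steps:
$G = \frac{4}{3}$ ($G = \left(- \frac{1}{3}\right) \left(-4\right) = \frac{4}{3} \approx 1.3333$)
$M = -41$ ($M = 17 - 58 = -41$)
$d{\left(Y,C \right)} = \frac{4}{3} - C$ ($d{\left(Y,C \right)} = - C + \frac{4}{3} = \frac{4}{3} - C$)
$M \left(-157 + d{\left(1,-6 \right)}\right) = - 41 \left(-157 + \left(\frac{4}{3} - -6\right)\right) = - 41 \left(-157 + \left(\frac{4}{3} + 6\right)\right) = - 41 \left(-157 + \frac{22}{3}\right) = \left(-41\right) \left(- \frac{449}{3}\right) = \frac{18409}{3}$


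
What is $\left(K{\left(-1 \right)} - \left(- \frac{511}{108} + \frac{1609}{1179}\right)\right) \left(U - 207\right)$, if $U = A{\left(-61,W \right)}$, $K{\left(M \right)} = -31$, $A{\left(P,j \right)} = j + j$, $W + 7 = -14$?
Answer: $\frac{32449265}{4716} \approx 6880.7$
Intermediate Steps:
$W = -21$ ($W = -7 - 14 = -21$)
$A{\left(P,j \right)} = 2 j$
$U = -42$ ($U = 2 \left(-21\right) = -42$)
$\left(K{\left(-1 \right)} - \left(- \frac{511}{108} + \frac{1609}{1179}\right)\right) \left(U - 207\right) = \left(-31 - \left(- \frac{511}{108} + \frac{1609}{1179}\right)\right) \left(-42 - 207\right) = \left(-31 - - \frac{47633}{14148}\right) \left(-249\right) = \left(-31 + \left(\frac{511}{108} - \frac{1609}{1179}\right)\right) \left(-249\right) = \left(-31 + \frac{47633}{14148}\right) \left(-249\right) = \left(- \frac{390955}{14148}\right) \left(-249\right) = \frac{32449265}{4716}$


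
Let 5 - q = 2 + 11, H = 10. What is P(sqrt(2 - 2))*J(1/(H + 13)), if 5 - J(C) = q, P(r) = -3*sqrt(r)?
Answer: 0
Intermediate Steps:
q = -8 (q = 5 - (2 + 11) = 5 - 1*13 = 5 - 13 = -8)
J(C) = 13 (J(C) = 5 - 1*(-8) = 5 + 8 = 13)
P(sqrt(2 - 2))*J(1/(H + 13)) = -3*(2 - 2)**(1/4)*13 = -3*sqrt(sqrt(0))*13 = -3*sqrt(0)*13 = -3*0*13 = 0*13 = 0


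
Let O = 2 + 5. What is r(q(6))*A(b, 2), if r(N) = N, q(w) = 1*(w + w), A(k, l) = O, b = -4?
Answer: 84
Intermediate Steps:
O = 7
A(k, l) = 7
q(w) = 2*w (q(w) = 1*(2*w) = 2*w)
r(q(6))*A(b, 2) = (2*6)*7 = 12*7 = 84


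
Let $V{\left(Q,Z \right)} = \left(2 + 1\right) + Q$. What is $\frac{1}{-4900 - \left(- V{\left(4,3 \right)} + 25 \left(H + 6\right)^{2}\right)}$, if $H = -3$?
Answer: $- \frac{1}{5118} \approx -0.00019539$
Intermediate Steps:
$V{\left(Q,Z \right)} = 3 + Q$
$\frac{1}{-4900 - \left(- V{\left(4,3 \right)} + 25 \left(H + 6\right)^{2}\right)} = \frac{1}{-4900 + \left(\left(3 + 4\right) - 25 \left(-3 + 6\right)^{2}\right)} = \frac{1}{-4900 + \left(7 - 25 \cdot 3^{2}\right)} = \frac{1}{-4900 + \left(7 - 225\right)} = \frac{1}{-4900 - 218} = \frac{1}{-5118} = - \frac{1}{5118}$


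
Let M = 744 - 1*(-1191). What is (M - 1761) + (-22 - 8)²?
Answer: 1074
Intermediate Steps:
M = 1935 (M = 744 + 1191 = 1935)
(M - 1761) + (-22 - 8)² = (1935 - 1761) + (-22 - 8)² = 174 + (-30)² = 174 + 900 = 1074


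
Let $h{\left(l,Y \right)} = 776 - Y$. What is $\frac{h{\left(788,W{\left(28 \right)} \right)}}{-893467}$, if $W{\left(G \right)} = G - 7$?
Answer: $- \frac{5}{5917} \approx -0.00084502$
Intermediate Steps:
$W{\left(G \right)} = -7 + G$
$\frac{h{\left(788,W{\left(28 \right)} \right)}}{-893467} = \frac{776 - \left(-7 + 28\right)}{-893467} = \left(776 - 21\right) \left(- \frac{1}{893467}\right) = 755 \left(- \frac{1}{893467}\right) = - \frac{5}{5917}$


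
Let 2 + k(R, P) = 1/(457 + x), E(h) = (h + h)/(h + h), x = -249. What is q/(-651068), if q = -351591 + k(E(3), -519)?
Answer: 73131343/135422144 ≈ 0.54002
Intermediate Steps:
E(h) = 1 (E(h) = (2*h)/((2*h)) = (2*h)*(1/(2*h)) = 1)
k(R, P) = -415/208 (k(R, P) = -2 + 1/(457 - 249) = -2 + 1/208 = -415/208)
q = -73131343/208 (q = -351591 - 415/208 = -73131343/208 ≈ -3.5159e+5)
q/(-651068) = -73131343/208/(-651068) = -73131343/208*(-1/651068) = 73131343/135422144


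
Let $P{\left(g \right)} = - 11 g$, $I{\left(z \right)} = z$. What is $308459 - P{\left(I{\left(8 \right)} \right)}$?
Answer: $308547$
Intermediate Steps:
$308459 - P{\left(I{\left(8 \right)} \right)} = 308459 - \left(-11\right) 8 = 308459 - -88 = 308459 + 88 = 308547$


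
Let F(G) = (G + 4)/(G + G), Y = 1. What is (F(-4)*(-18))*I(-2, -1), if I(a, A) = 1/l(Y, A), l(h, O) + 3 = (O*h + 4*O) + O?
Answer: 0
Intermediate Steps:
l(h, O) = -3 + 5*O + O*h (l(h, O) = -3 + ((O*h + 4*O) + O) = -3 + ((4*O + O*h) + O) = -3 + (5*O + O*h) = -3 + 5*O + O*h)
F(G) = (4 + G)/(2*G) (F(G) = (4 + G)/((2*G)) = (4 + G)*(1/(2*G)) = (4 + G)/(2*G))
I(a, A) = 1/(-3 + 6*A) (I(a, A) = 1/(-3 + 5*A + A*1) = 1/(-3 + 5*A + A) = 1/(-3 + 6*A))
(F(-4)*(-18))*I(-2, -1) = (((½)*(4 - 4)/(-4))*(-18))*(1/(3*(-1 + 2*(-1)))) = (((½)*(-¼)*0)*(-18))*(1/(3*(-1 - 2))) = (0*(-18))*((⅓)/(-3)) = 0*((⅓)*(-⅓)) = 0*(-⅑) = 0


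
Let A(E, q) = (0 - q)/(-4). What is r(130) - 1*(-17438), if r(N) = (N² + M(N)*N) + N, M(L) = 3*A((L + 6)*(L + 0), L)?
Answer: 47143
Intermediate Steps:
A(E, q) = q/4 (A(E, q) = -q*(-¼) = q/4)
M(L) = 3*L/4 (M(L) = 3*(L/4) = 3*L/4)
r(N) = N + 7*N²/4 (r(N) = (N² + (3*N/4)*N) + N = (N² + 3*N²/4) + N = 7*N²/4 + N = N + 7*N²/4)
r(130) - 1*(-17438) = (¼)*130*(4 + 7*130) - 1*(-17438) = (¼)*130*(4 + 910) + 17438 = (¼)*130*914 + 17438 = 29705 + 17438 = 47143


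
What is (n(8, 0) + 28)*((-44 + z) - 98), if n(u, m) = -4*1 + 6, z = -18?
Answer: -4800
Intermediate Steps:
n(u, m) = 2 (n(u, m) = -4 + 6 = 2)
(n(8, 0) + 28)*((-44 + z) - 98) = (2 + 28)*((-44 - 18) - 98) = 30*(-62 - 98) = 30*(-160) = -4800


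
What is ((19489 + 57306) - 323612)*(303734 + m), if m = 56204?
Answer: -88838817346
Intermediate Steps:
((19489 + 57306) - 323612)*(303734 + m) = ((19489 + 57306) - 323612)*(303734 + 56204) = (76795 - 323612)*359938 = -246817*359938 = -88838817346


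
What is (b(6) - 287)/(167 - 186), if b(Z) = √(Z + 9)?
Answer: 287/19 - √15/19 ≈ 14.901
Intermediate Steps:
b(Z) = √(9 + Z)
(b(6) - 287)/(167 - 186) = (√(9 + 6) - 287)/(167 - 186) = (√15 - 287)/(-19) = (-287 + √15)*(-1/19) = 287/19 - √15/19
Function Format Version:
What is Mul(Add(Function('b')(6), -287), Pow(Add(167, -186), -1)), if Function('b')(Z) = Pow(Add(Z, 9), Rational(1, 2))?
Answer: Add(Rational(287, 19), Mul(Rational(-1, 19), Pow(15, Rational(1, 2)))) ≈ 14.901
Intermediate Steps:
Function('b')(Z) = Pow(Add(9, Z), Rational(1, 2))
Mul(Add(Function('b')(6), -287), Pow(Add(167, -186), -1)) = Mul(Add(Pow(Add(9, 6), Rational(1, 2)), -287), Pow(Add(167, -186), -1)) = Mul(Add(Pow(15, Rational(1, 2)), -287), Pow(-19, -1)) = Mul(Add(-287, Pow(15, Rational(1, 2))), Rational(-1, 19)) = Add(Rational(287, 19), Mul(Rational(-1, 19), Pow(15, Rational(1, 2))))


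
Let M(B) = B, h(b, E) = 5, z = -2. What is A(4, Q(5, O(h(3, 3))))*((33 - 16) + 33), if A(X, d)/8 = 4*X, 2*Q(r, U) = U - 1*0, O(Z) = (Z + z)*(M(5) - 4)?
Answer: 6400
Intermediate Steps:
O(Z) = -2 + Z (O(Z) = (Z - 2)*(5 - 4) = (-2 + Z)*1 = -2 + Z)
Q(r, U) = U/2 (Q(r, U) = (U - 1*0)/2 = (U + 0)/2 = U/2)
A(X, d) = 32*X (A(X, d) = 8*(4*X) = 32*X)
A(4, Q(5, O(h(3, 3))))*((33 - 16) + 33) = (32*4)*((33 - 16) + 33) = 128*(17 + 33) = 128*50 = 6400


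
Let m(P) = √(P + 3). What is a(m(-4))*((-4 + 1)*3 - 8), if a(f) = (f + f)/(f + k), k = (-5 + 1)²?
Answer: 34*I*(-16 + I)/257 ≈ -0.1323 - 2.1167*I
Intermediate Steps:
m(P) = √(3 + P)
k = 16 (k = (-4)² = 16)
a(f) = 2*f/(16 + f) (a(f) = (f + f)/(f + 16) = (2*f)/(16 + f) = 2*f/(16 + f))
a(m(-4))*((-4 + 1)*3 - 8) = (2*√(3 - 4)/(16 + √(3 - 4)))*((-4 + 1)*3 - 8) = (2*√(-1)/(16 + √(-1)))*(-3*3 - 8) = (2*I/(16 + I))*(-9 - 8) = (2*I*((16 - I)/257))*(-17) = (2*I*(16 - I)/257)*(-17) = -34*I*(16 - I)/257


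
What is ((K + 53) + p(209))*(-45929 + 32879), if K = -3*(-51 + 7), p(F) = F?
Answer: -5141700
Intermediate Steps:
K = 132 (K = -3*(-44) = 132)
((K + 53) + p(209))*(-45929 + 32879) = ((132 + 53) + 209)*(-45929 + 32879) = (185 + 209)*(-13050) = 394*(-13050) = -5141700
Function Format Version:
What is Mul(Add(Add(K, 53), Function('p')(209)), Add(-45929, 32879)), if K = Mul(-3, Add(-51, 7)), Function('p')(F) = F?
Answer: -5141700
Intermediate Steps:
K = 132 (K = Mul(-3, -44) = 132)
Mul(Add(Add(K, 53), Function('p')(209)), Add(-45929, 32879)) = Mul(Add(Add(132, 53), 209), Add(-45929, 32879)) = Mul(Add(185, 209), -13050) = Mul(394, -13050) = -5141700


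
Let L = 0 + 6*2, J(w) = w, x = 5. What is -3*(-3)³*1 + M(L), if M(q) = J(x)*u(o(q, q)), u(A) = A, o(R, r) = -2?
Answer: 71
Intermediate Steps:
L = 12 (L = 0 + 12 = 12)
M(q) = -10 (M(q) = 5*(-2) = -10)
-3*(-3)³*1 + M(L) = -3*(-3)³*1 - 10 = -3*(-27)*1 - 10 = 81*1 - 10 = 81 - 10 = 71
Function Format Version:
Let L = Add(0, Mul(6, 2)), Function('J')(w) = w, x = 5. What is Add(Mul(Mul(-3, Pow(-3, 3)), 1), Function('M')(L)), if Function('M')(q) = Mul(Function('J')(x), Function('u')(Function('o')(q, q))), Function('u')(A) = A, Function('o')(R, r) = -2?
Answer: 71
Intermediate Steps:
L = 12 (L = Add(0, 12) = 12)
Function('M')(q) = -10 (Function('M')(q) = Mul(5, -2) = -10)
Add(Mul(Mul(-3, Pow(-3, 3)), 1), Function('M')(L)) = Add(Mul(Mul(-3, Pow(-3, 3)), 1), -10) = Add(Mul(Mul(-3, -27), 1), -10) = Add(Mul(81, 1), -10) = Add(81, -10) = 71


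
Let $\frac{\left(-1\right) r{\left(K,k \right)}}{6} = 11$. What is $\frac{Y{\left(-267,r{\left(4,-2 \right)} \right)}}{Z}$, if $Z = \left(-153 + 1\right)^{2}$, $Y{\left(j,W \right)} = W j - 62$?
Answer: $\frac{2195}{2888} \approx 0.76004$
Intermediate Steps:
$r{\left(K,k \right)} = -66$ ($r{\left(K,k \right)} = \left(-6\right) 11 = -66$)
$Y{\left(j,W \right)} = -62 + W j$
$Z = 23104$ ($Z = \left(-152\right)^{2} = 23104$)
$\frac{Y{\left(-267,r{\left(4,-2 \right)} \right)}}{Z} = \frac{-62 - -17622}{23104} = \left(-62 + 17622\right) \frac{1}{23104} = 17560 \cdot \frac{1}{23104} = \frac{2195}{2888}$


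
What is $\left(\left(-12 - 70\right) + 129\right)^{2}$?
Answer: $2209$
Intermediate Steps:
$\left(\left(-12 - 70\right) + 129\right)^{2} = \left(-82 + 129\right)^{2} = 47^{2} = 2209$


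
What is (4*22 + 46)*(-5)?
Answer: -670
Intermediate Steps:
(4*22 + 46)*(-5) = (88 + 46)*(-5) = 134*(-5) = -670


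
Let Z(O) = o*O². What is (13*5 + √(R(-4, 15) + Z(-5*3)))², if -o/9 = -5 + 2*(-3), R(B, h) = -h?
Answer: 26485 + 260*√5565 ≈ 45881.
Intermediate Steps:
o = 99 (o = -9*(-5 + 2*(-3)) = -9*(-5 - 6) = -9*(-11) = 99)
Z(O) = 99*O²
(13*5 + √(R(-4, 15) + Z(-5*3)))² = (13*5 + √(-1*15 + 99*(-5*3)²))² = (65 + √(-15 + 99*(-15)²))² = (65 + √(-15 + 99*225))² = (65 + √(-15 + 22275))² = (65 + √22260)² = (65 + 2*√5565)²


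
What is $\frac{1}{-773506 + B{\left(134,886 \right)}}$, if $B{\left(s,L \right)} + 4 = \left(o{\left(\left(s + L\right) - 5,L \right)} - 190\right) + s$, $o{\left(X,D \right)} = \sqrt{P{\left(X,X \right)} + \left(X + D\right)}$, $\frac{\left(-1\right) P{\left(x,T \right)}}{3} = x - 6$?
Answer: $- \frac{386783}{299202178741} - \frac{i \sqrt{1126}}{598404357482} \approx -1.2927 \cdot 10^{-6} - 5.6076 \cdot 10^{-11} i$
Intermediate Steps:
$P{\left(x,T \right)} = 18 - 3 x$ ($P{\left(x,T \right)} = - 3 \left(x - 6\right) = - 3 \left(-6 + x\right) = 18 - 3 x$)
$o{\left(X,D \right)} = \sqrt{18 + D - 2 X}$ ($o{\left(X,D \right)} = \sqrt{\left(18 - 3 X\right) + \left(X + D\right)} = \sqrt{\left(18 - 3 X\right) + \left(D + X\right)} = \sqrt{18 + D - 2 X}$)
$B{\left(s,L \right)} = -194 + s + \sqrt{28 - L - 2 s}$ ($B{\left(s,L \right)} = -4 + \left(\left(\sqrt{18 + L - 2 \left(\left(s + L\right) - 5\right)} - 190\right) + s\right) = -4 + \left(\left(\sqrt{18 + L - 2 \left(\left(L + s\right) - 5\right)} - 190\right) + s\right) = -4 + \left(\left(\sqrt{18 + L - 2 \left(-5 + L + s\right)} - 190\right) + s\right) = -4 + \left(\left(\sqrt{18 + L - \left(-10 + 2 L + 2 s\right)} - 190\right) + s\right) = -4 + \left(\left(\sqrt{28 - L - 2 s} - 190\right) + s\right) = -4 + \left(\left(-190 + \sqrt{28 - L - 2 s}\right) + s\right) = -4 + \left(-190 + s + \sqrt{28 - L - 2 s}\right) = -194 + s + \sqrt{28 - L - 2 s}$)
$\frac{1}{-773506 + B{\left(134,886 \right)}} = \frac{1}{-773506 + \left(-194 + 134 + \sqrt{28 - 886 - 268}\right)} = \frac{1}{-773506 + \left(-194 + 134 + \sqrt{-1126}\right)} = \frac{1}{-773506 + \left(-194 + 134 + i \sqrt{1126}\right)} = \frac{1}{-773506 - \left(60 - i \sqrt{1126}\right)} = \frac{1}{-773566 + i \sqrt{1126}}$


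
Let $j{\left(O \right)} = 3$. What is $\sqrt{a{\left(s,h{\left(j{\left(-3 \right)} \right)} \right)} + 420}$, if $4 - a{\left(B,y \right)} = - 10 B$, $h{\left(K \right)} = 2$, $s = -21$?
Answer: $\sqrt{214} \approx 14.629$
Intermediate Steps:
$a{\left(B,y \right)} = 4 + 10 B$ ($a{\left(B,y \right)} = 4 - - 10 B = 4 + 10 B$)
$\sqrt{a{\left(s,h{\left(j{\left(-3 \right)} \right)} \right)} + 420} = \sqrt{\left(4 + 10 \left(-21\right)\right) + 420} = \sqrt{\left(4 - 210\right) + 420} = \sqrt{-206 + 420} = \sqrt{214}$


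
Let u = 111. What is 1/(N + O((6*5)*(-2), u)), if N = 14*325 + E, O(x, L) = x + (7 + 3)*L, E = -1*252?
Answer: 1/5348 ≈ 0.00018699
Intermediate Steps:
E = -252
O(x, L) = x + 10*L
N = 4298 (N = 14*325 - 252 = 4550 - 252 = 4298)
1/(N + O((6*5)*(-2), u)) = 1/(4298 + ((6*5)*(-2) + 10*111)) = 1/(4298 + (30*(-2) + 1110)) = 1/(4298 + (-60 + 1110)) = 1/(4298 + 1050) = 1/5348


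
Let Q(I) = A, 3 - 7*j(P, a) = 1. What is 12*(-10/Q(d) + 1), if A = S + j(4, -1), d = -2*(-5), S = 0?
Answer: -408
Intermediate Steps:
j(P, a) = 2/7 (j(P, a) = 3/7 - ⅐*1 = 3/7 - ⅐ = 2/7)
d = 10
A = 2/7 (A = 0 + 2/7 = 2/7 ≈ 0.28571)
Q(I) = 2/7
12*(-10/Q(d) + 1) = 12*(-10/2/7 + 1) = 12*(-10*7/2 + 1) = 12*(-35 + 1) = 12*(-34) = -408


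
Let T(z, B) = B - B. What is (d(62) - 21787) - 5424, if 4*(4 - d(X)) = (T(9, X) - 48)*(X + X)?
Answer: -25719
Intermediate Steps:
T(z, B) = 0
d(X) = 4 + 24*X (d(X) = 4 - (0 - 48)*(X + X)/4 = 4 - (-12)*2*X = 4 - (-24)*X = 4 + 24*X)
(d(62) - 21787) - 5424 = ((4 + 24*62) - 21787) - 5424 = ((4 + 1488) - 21787) - 5424 = (1492 - 21787) - 5424 = -20295 - 5424 = -25719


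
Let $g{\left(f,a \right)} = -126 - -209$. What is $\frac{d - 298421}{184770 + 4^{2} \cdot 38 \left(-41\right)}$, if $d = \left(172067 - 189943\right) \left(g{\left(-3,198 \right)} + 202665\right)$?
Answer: $- \frac{3624621669}{159842} \approx -22676.0$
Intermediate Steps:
$g{\left(f,a \right)} = 83$ ($g{\left(f,a \right)} = -126 + 209 = 83$)
$d = -3624323248$ ($d = \left(172067 - 189943\right) \left(83 + 202665\right) = \left(-17876\right) 202748 = -3624323248$)
$\frac{d - 298421}{184770 + 4^{2} \cdot 38 \left(-41\right)} = \frac{-3624323248 - 298421}{184770 + 4^{2} \cdot 38 \left(-41\right)} = - \frac{3624621669}{184770 + 16 \cdot 38 \left(-41\right)} = - \frac{3624621669}{184770 + 608 \left(-41\right)} = - \frac{3624621669}{184770 - 24928} = - \frac{3624621669}{159842}$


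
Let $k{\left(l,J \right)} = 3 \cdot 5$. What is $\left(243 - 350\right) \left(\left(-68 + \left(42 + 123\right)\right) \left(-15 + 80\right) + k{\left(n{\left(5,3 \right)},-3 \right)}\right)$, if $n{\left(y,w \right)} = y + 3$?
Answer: $-676240$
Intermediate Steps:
$n{\left(y,w \right)} = 3 + y$
$k{\left(l,J \right)} = 15$
$\left(243 - 350\right) \left(\left(-68 + \left(42 + 123\right)\right) \left(-15 + 80\right) + k{\left(n{\left(5,3 \right)},-3 \right)}\right) = \left(243 - 350\right) \left(\left(-68 + \left(42 + 123\right)\right) \left(-15 + 80\right) + 15\right) = - 107 \left(\left(-68 + 165\right) 65 + 15\right) = - 107 \left(97 \cdot 65 + 15\right) = - 107 \left(6305 + 15\right) = \left(-107\right) 6320 = -676240$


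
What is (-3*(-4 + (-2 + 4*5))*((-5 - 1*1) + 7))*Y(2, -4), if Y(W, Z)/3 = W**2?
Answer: -504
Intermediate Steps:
Y(W, Z) = 3*W**2
(-3*(-4 + (-2 + 4*5))*((-5 - 1*1) + 7))*Y(2, -4) = (-3*(-4 + (-2 + 4*5))*((-5 - 1*1) + 7))*(3*2**2) = (-3*(-4 + (-2 + 20))*((-5 - 1) + 7))*(3*4) = -3*(-4 + 18)*(-6 + 7)*12 = -42*12 = -504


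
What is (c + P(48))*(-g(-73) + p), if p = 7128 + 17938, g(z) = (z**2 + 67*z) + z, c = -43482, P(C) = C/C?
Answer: -1074024181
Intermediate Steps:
P(C) = 1
g(z) = z**2 + 68*z
p = 25066
(c + P(48))*(-g(-73) + p) = (-43482 + 1)*(-(-73)*(68 - 73) + 25066) = -43481*(-(-73)*(-5) + 25066) = -43481*(-1*365 + 25066) = -43481*(-365 + 25066) = -43481*24701 = -1074024181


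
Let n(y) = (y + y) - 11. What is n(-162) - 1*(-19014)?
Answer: 18679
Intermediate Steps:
n(y) = -11 + 2*y (n(y) = 2*y - 11 = -11 + 2*y)
n(-162) - 1*(-19014) = (-11 + 2*(-162)) - 1*(-19014) = (-11 - 324) + 19014 = -335 + 19014 = 18679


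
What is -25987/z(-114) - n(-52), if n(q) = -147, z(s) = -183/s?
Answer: -978539/61 ≈ -16042.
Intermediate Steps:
-25987/z(-114) - n(-52) = -25987/((-183/(-114))) - 1*(-147) = -25987/((-183*(-1/114))) + 147 = -25987/61/38 + 147 = -25987*38/61 + 147 = -987506/61 + 147 = -978539/61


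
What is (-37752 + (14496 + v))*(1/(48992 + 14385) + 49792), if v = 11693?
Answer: -36488984285355/63377 ≈ -5.7575e+8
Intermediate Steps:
(-37752 + (14496 + v))*(1/(48992 + 14385) + 49792) = (-37752 + (14496 + 11693))*(1/(48992 + 14385) + 49792) = (-37752 + 26189)*(1/63377 + 49792) = -11563*(1/63377 + 49792) = -11563*3155667585/63377 = -36488984285355/63377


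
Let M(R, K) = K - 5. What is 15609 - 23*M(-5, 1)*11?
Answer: 16621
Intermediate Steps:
M(R, K) = -5 + K
15609 - 23*M(-5, 1)*11 = 15609 - 23*(-5 + 1)*11 = 15609 - 23*(-4)*11 = 15609 + 92*11 = 15609 + 1012 = 16621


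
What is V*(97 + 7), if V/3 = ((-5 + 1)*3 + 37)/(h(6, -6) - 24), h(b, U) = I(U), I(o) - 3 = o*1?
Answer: -2600/9 ≈ -288.89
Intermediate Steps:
I(o) = 3 + o (I(o) = 3 + o*1 = 3 + o)
h(b, U) = 3 + U
V = -25/9 (V = 3*(((-5 + 1)*3 + 37)/((3 - 6) - 24)) = 3*((-4*3 + 37)/(-3 - 24)) = 3*((-12 + 37)/(-27)) = 3*(25*(-1/27)) = 3*(-25/27) = -25/9 ≈ -2.7778)
V*(97 + 7) = -25*(97 + 7)/9 = -25/9*104 = -2600/9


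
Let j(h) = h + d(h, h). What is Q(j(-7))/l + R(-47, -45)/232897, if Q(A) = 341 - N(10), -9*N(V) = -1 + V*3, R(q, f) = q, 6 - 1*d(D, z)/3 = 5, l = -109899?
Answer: -768002183/230356326627 ≈ -0.0033340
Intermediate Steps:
d(D, z) = 3 (d(D, z) = 18 - 3*5 = 18 - 15 = 3)
N(V) = ⅑ - V/3 (N(V) = -(-1 + V*3)/9 = -(-1 + 3*V)/9 = ⅑ - V/3)
j(h) = 3 + h (j(h) = h + 3 = 3 + h)
Q(A) = 3098/9 (Q(A) = 341 - (⅑ - ⅓*10) = 341 - (⅑ - 10/3) = 341 - 1*(-29/9) = 341 + 29/9 = 3098/9)
Q(j(-7))/l + R(-47, -45)/232897 = (3098/9)/(-109899) - 47/232897 = (3098/9)*(-1/109899) - 47*1/232897 = -3098/989091 - 47/232897 = -768002183/230356326627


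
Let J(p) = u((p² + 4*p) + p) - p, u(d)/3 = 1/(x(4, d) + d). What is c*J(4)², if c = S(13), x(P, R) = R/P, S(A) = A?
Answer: 45253/225 ≈ 201.12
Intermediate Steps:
c = 13
u(d) = 12/(5*d) (u(d) = 3/(d/4 + d) = 3/((5*d/4)) = 3*(4/(5*d)) = 12/(5*d))
J(p) = -p + 12/(5*(p² + 5*p)) (J(p) = 12/(5*((p² + 4*p) + p)) - p = 12/(5*(p² + 5*p)) - p = -p + 12/(5*(p² + 5*p)))
c*J(4)² = 13*((⅕)*(12 - 5*4²*(5 + 4))/(4*(5 + 4)))² = 13*((⅕)*(¼)*(12 - 5*16*9)/9)² = 13*((⅕)*(¼)*(⅑)*(12 - 720))² = 13*((⅕)*(¼)*(⅑)*(-708))² = 13*(-59/15)² = 13*(3481/225) = 45253/225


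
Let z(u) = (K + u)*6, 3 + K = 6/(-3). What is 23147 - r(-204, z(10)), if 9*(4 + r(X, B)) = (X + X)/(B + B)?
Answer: 1041829/45 ≈ 23152.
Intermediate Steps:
K = -5 (K = -3 + 6/(-3) = -3 + 6*(-⅓) = -3 - 2 = -5)
z(u) = -30 + 6*u (z(u) = (-5 + u)*6 = -30 + 6*u)
r(X, B) = -4 + X/(9*B) (r(X, B) = -4 + ((X + X)/(B + B))/9 = -4 + ((2*X)/((2*B)))/9 = -4 + ((2*X)*(1/(2*B)))/9 = -4 + (X/B)/9 = -4 + X/(9*B))
23147 - r(-204, z(10)) = 23147 - (-4 + (⅑)*(-204)/(-30 + 6*10)) = 23147 - (-4 + (⅑)*(-204)/(-30 + 60)) = 23147 - (-4 + (⅑)*(-204)/30) = 23147 - (-4 + (⅑)*(-204)*(1/30)) = 23147 - (-4 - 34/45) = 23147 - 1*(-214/45) = 23147 + 214/45 = 1041829/45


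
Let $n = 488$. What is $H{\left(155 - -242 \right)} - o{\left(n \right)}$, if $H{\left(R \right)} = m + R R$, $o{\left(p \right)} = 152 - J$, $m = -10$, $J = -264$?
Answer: $157183$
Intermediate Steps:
$o{\left(p \right)} = 416$ ($o{\left(p \right)} = 152 - -264 = 152 + 264 = 416$)
$H{\left(R \right)} = -10 + R^{2}$ ($H{\left(R \right)} = -10 + R R = -10 + R^{2}$)
$H{\left(155 - -242 \right)} - o{\left(n \right)} = \left(-10 + \left(155 - -242\right)^{2}\right) - 416 = \left(-10 + \left(155 + 242\right)^{2}\right) - 416 = \left(-10 + 397^{2}\right) - 416 = \left(-10 + 157609\right) - 416 = 157599 - 416 = 157183$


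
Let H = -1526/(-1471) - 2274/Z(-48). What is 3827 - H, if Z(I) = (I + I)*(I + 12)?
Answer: 3242280325/847296 ≈ 3826.6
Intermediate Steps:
Z(I) = 2*I*(12 + I) (Z(I) = (2*I)*(12 + I) = 2*I*(12 + I))
H = 321467/847296 (H = -1526/(-1471) - 2274*(-1/(96*(12 - 48))) = -1526*(-1/1471) - 2274/(2*(-48)*(-36)) = 1526/1471 - 2274/3456 = 1526/1471 - 2274*1/3456 = 1526/1471 - 379/576 = 321467/847296 ≈ 0.37940)
3827 - H = 3827 - 1*321467/847296 = 3827 - 321467/847296 = 3242280325/847296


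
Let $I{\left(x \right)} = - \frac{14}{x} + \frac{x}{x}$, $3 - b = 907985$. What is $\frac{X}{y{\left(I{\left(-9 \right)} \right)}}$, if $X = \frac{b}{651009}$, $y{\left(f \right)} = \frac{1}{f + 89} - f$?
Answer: $\frac{2244531504}{4095063613} \approx 0.54811$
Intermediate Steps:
$b = -907982$ ($b = 3 - 907985 = -907982$)
$I{\left(x \right)} = 1 - \frac{14}{x}$ ($I{\left(x \right)} = - \frac{14}{x} + 1 = 1 - \frac{14}{x}$)
$y{\left(f \right)} = \frac{1}{89 + f} - f$
$X = - \frac{907982}{651009} \approx -1.3947$
$\frac{X}{y{\left(I{\left(-9 \right)} \right)}} = - \frac{907982}{651009 \frac{1 - \left(\frac{-14 - 9}{-9}\right)^{2} - 89 \frac{-14 - 9}{-9}}{89 + \frac{-14 - 9}{-9}}} = - \frac{907982}{651009 \frac{1 - \left(\left(- \frac{1}{9}\right) \left(-23\right)\right)^{2} - 89 \left(\left(- \frac{1}{9}\right) \left(-23\right)\right)}{89 - - \frac{23}{9}}} = - \frac{907982}{651009 \frac{1 - \left(\frac{23}{9}\right)^{2} - \frac{2047}{9}}{89 + \frac{23}{9}}} = - \frac{907982}{651009 \frac{1 - \frac{529}{81} - \frac{2047}{9}}{\frac{824}{9}}} = - \frac{907982}{651009 \frac{9 \left(1 - \frac{529}{81} - \frac{2047}{9}\right)}{824}} = - \frac{907982}{651009 \cdot \frac{9}{824} \left(- \frac{18871}{81}\right)} = - \frac{907982}{651009 \left(- \frac{18871}{7416}\right)} = \left(- \frac{907982}{651009}\right) \left(- \frac{7416}{18871}\right) = \frac{2244531504}{4095063613}$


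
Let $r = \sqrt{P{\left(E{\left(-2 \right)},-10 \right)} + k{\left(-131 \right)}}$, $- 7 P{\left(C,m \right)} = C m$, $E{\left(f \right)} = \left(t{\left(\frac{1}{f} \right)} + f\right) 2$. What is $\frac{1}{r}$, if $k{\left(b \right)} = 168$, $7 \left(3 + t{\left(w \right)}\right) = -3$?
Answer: $\frac{7 \sqrt{467}}{1868} \approx 0.08098$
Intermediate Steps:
$t{\left(w \right)} = - \frac{24}{7}$ ($t{\left(w \right)} = -3 + \frac{1}{7} \left(-3\right) = -3 - \frac{3}{7} = - \frac{24}{7}$)
$E{\left(f \right)} = - \frac{48}{7} + 2 f$ ($E{\left(f \right)} = \left(- \frac{24}{7} + f\right) 2 = - \frac{48}{7} + 2 f$)
$P{\left(C,m \right)} = - \frac{C m}{7}$
$r = \frac{4 \sqrt{467}}{7}$ ($r = \sqrt{\left(- \frac{1}{7}\right) \left(- \frac{48}{7} + 2 \left(-2\right)\right) \left(-10\right) + 168} = \sqrt{\left(- \frac{1}{7}\right) \left(- \frac{48}{7} - 4\right) \left(-10\right) + 168} = \sqrt{\left(- \frac{1}{7}\right) \left(- \frac{76}{7}\right) \left(-10\right) + 168} = \sqrt{- \frac{760}{49} + 168} = \sqrt{\frac{7472}{49}} = \frac{4 \sqrt{467}}{7} \approx 12.349$)
$\frac{1}{r} = \frac{1}{\frac{4}{7} \sqrt{467}} = \frac{7 \sqrt{467}}{1868}$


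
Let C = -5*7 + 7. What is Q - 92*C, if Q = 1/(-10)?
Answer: 25759/10 ≈ 2575.9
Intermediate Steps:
C = -28 (C = -35 + 7 = -28)
Q = -1/10 ≈ -0.10000
Q - 92*C = -1/10 - 92*(-28) = -1/10 + 2576 = 25759/10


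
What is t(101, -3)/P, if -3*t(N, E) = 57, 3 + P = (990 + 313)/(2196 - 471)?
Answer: 32775/3872 ≈ 8.4646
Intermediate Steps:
P = -3872/1725 (P = -3 + (990 + 313)/(2196 - 471) = -3 + 1303/1725 = -3872/1725 ≈ -2.2446)
t(N, E) = -19 (t(N, E) = -⅓*57 = -19)
t(101, -3)/P = -19/(-3872/1725) = -19*(-1725/3872) = 32775/3872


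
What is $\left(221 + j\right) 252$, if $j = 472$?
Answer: $174636$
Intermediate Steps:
$\left(221 + j\right) 252 = \left(221 + 472\right) 252 = 693 \cdot 252 = 174636$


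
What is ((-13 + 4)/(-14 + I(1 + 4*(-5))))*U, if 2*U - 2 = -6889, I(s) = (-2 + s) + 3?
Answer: -61983/64 ≈ -968.48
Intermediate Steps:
I(s) = 1 + s
U = -6887/2 (U = 1 + (½)*(-6889) = 1 - 6889/2 = -6887/2 ≈ -3443.5)
((-13 + 4)/(-14 + I(1 + 4*(-5))))*U = ((-13 + 4)/(-14 + (1 + (1 + 4*(-5)))))*(-6887/2) = -9/(-14 + (1 + (1 - 20)))*(-6887/2) = -9/(-14 + (1 - 19))*(-6887/2) = -9/(-14 - 18)*(-6887/2) = -9/(-32)*(-6887/2) = -9*(-1/32)*(-6887/2) = (9/32)*(-6887/2) = -61983/64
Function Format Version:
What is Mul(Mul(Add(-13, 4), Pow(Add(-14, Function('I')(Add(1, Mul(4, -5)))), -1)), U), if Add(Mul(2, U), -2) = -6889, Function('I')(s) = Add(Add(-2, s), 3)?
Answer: Rational(-61983, 64) ≈ -968.48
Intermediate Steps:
Function('I')(s) = Add(1, s)
U = Rational(-6887, 2) (U = Add(1, Mul(Rational(1, 2), -6889)) = Add(1, Rational(-6889, 2)) = Rational(-6887, 2) ≈ -3443.5)
Mul(Mul(Add(-13, 4), Pow(Add(-14, Function('I')(Add(1, Mul(4, -5)))), -1)), U) = Mul(Mul(Add(-13, 4), Pow(Add(-14, Add(1, Add(1, Mul(4, -5)))), -1)), Rational(-6887, 2)) = Mul(Mul(-9, Pow(Add(-14, Add(1, Add(1, -20))), -1)), Rational(-6887, 2)) = Mul(Mul(-9, Pow(Add(-14, Add(1, -19)), -1)), Rational(-6887, 2)) = Mul(Mul(-9, Pow(Add(-14, -18), -1)), Rational(-6887, 2)) = Mul(Mul(-9, Pow(-32, -1)), Rational(-6887, 2)) = Mul(Mul(-9, Rational(-1, 32)), Rational(-6887, 2)) = Mul(Rational(9, 32), Rational(-6887, 2)) = Rational(-61983, 64)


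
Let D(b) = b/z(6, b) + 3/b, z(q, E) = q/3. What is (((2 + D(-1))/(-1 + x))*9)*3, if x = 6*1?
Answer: -81/10 ≈ -8.1000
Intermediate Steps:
x = 6
z(q, E) = q/3 (z(q, E) = q*(⅓) = q/3)
D(b) = b/2 + 3/b (D(b) = b/(((⅓)*6)) + 3/b = b/2 + 3/b)
(((2 + D(-1))/(-1 + x))*9)*3 = (((2 + ((½)*(-1) + 3/(-1)))/(-1 + 6))*9)*3 = (((2 + (-½ + 3*(-1)))/5)*9)*3 = (((2 + (-½ - 3))*(⅕))*9)*3 = (((2 - 7/2)*(⅕))*9)*3 = (-3/2*⅕*9)*3 = -3/10*9*3 = -27/10*3 = -81/10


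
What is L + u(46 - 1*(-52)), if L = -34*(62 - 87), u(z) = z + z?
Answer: 1046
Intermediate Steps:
u(z) = 2*z
L = 850 (L = -34*(-25) = 850)
L + u(46 - 1*(-52)) = 850 + 2*(46 - 1*(-52)) = 850 + 2*(46 + 52) = 850 + 2*98 = 850 + 196 = 1046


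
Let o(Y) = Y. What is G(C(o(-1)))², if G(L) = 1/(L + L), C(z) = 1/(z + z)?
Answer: 1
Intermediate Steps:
C(z) = 1/(2*z)
G(L) = 1/(2*L)
G(C(o(-1)))² = (1/(2*(((½)/(-1)))))² = (1/(2*(((½)*(-1)))))² = (1/(2*(-½)))² = ((½)*(-2))² = (-1)² = 1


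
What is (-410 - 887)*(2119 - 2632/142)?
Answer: -193425501/71 ≈ -2.7243e+6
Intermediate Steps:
(-410 - 887)*(2119 - 2632/142) = -1297*(2119 - 2632*1/142) = -1297*(2119 - 1316/71) = -1297*149133/71 = -193425501/71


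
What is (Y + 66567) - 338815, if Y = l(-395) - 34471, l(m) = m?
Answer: -307114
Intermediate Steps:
Y = -34866 (Y = -395 - 34471 = -34866)
(Y + 66567) - 338815 = (-34866 + 66567) - 338815 = 31701 - 338815 = -307114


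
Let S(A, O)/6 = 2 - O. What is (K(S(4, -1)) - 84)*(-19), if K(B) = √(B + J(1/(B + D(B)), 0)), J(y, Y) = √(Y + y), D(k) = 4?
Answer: 1596 - 19*√(8712 + 22*√22)/22 ≈ 1514.9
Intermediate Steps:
S(A, O) = 12 - 6*O (S(A, O) = 6*(2 - O) = 12 - 6*O)
K(B) = √(B + √(1/(4 + B))) (K(B) = √(B + √(0 + 1/(B + 4))) = √(B + √(0 + 1/(4 + B))) = √(B + √(1/(4 + B))))
(K(S(4, -1)) - 84)*(-19) = (√((12 - 6*(-1)) + √(1/(4 + (12 - 6*(-1))))) - 84)*(-19) = (√((12 + 6) + √(1/(4 + (12 + 6)))) - 84)*(-19) = (√(18 + √(1/(4 + 18))) - 84)*(-19) = (√(18 + √(1/22)) - 84)*(-19) = (√(18 + √22/22) - 84)*(-19) = (-84 + √(18 + √22/22))*(-19) = 1596 - 19*√(18 + √22/22)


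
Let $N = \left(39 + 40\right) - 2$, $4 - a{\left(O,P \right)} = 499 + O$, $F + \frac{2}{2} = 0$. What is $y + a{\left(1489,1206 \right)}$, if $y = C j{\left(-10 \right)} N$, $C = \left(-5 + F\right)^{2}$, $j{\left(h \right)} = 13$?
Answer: $34052$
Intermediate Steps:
$F = -1$ ($F = -1 + 0 = -1$)
$C = 36$ ($C = \left(-5 - 1\right)^{2} = \left(-6\right)^{2} = 36$)
$a{\left(O,P \right)} = -495 - O$ ($a{\left(O,P \right)} = 4 - \left(499 + O\right) = -495 - O$)
$N = 77$ ($N = 79 - 2 = 77$)
$y = 36036$ ($y = 36 \cdot 13 \cdot 77 = 468 \cdot 77 = 36036$)
$y + a{\left(1489,1206 \right)} = 36036 - 1984 = 34052$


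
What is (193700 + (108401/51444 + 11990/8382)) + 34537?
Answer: 1491183989543/6533388 ≈ 2.2824e+5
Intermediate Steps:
(193700 + (108401/51444 + 11990/8382)) + 34537 = (193700 + (108401*(1/51444) + 11990*(1/8382))) + 34537 = (193700 + (108401/51444 + 545/381)) + 34537 = (193700 + 23112587/6533388) + 34537 = 1265540368187/6533388 + 34537 = 1491183989543/6533388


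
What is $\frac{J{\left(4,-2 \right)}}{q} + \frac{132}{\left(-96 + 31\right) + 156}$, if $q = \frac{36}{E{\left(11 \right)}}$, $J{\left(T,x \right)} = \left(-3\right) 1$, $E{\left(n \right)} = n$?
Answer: $\frac{583}{1092} \approx 0.53388$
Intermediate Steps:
$J{\left(T,x \right)} = -3$
$q = \frac{36}{11} \approx 3.2727$
$\frac{J{\left(4,-2 \right)}}{q} + \frac{132}{\left(-96 + 31\right) + 156} = - \frac{3}{\frac{36}{11}} + \frac{132}{\left(-96 + 31\right) + 156} = \left(-3\right) \frac{11}{36} + \frac{132}{-65 + 156} = - \frac{11}{12} + \frac{132}{91} = \frac{583}{1092}$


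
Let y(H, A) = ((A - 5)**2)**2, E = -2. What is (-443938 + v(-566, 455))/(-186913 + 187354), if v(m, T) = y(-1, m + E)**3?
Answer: 1252724189751992140313894717029583/441 ≈ 2.8406e+30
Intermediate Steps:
y(H, A) = (-5 + A)**4 (y(H, A) = ((-5 + A)**2)**2 = (-5 + A)**4)
v(m, T) = (-7 + m)**12 (v(m, T) = ((-5 + (m - 2))**4)**3 = ((-5 + (-2 + m))**4)**3 = ((-7 + m)**4)**3 = (-7 + m)**12)
(-443938 + v(-566, 455))/(-186913 + 187354) = (-443938 + (-7 - 566)**12)/(-186913 + 187354) = (-443938 + (-573)**12)/441 = (-443938 + 1252724189751992140313894717473521)*(1/441) = 1252724189751992140313894717029583*(1/441) = 1252724189751992140313894717029583/441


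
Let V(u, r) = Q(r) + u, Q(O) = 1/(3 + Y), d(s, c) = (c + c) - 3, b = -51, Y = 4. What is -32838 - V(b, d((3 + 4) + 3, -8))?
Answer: -229510/7 ≈ -32787.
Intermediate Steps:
d(s, c) = -3 + 2*c (d(s, c) = 2*c - 3 = -3 + 2*c)
Q(O) = 1/7 (Q(O) = 1/(3 + 4) = 1/7)
V(u, r) = 1/7 + u
-32838 - V(b, d((3 + 4) + 3, -8)) = -32838 - (1/7 - 51) = -32838 - 1*(-356/7) = -32838 + 356/7 = -229510/7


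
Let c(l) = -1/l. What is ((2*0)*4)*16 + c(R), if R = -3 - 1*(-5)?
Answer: -½ ≈ -0.50000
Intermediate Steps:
R = 2 (R = -3 + 5 = 2)
((2*0)*4)*16 + c(R) = ((2*0)*4)*16 - 1/2 = (0*4)*16 - 1*½ = 0*16 - ½ = 0 - ½ = -½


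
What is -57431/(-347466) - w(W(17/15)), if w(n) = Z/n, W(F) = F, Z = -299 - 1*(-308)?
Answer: -45931583/5906922 ≈ -7.7759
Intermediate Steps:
Z = 9 (Z = -299 + 308 = 9)
w(n) = 9/n
-57431/(-347466) - w(W(17/15)) = -57431/(-347466) - 9/(17/15) = -57431*(-1/347466) - 9/(17*(1/15)) = 57431/347466 - 9/17/15 = 57431/347466 - 9*15/17 = 57431/347466 - 1*135/17 = 57431/347466 - 135/17 = -45931583/5906922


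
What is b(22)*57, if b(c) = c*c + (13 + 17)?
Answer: 29298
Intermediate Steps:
b(c) = 30 + c**2 (b(c) = c**2 + 30 = 30 + c**2)
b(22)*57 = (30 + 22**2)*57 = (30 + 484)*57 = 514*57 = 29298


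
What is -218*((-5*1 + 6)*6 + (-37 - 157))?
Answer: 40984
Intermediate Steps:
-218*((-5*1 + 6)*6 + (-37 - 157)) = -218*((-5 + 6)*6 - 194) = -218*(1*6 - 194) = -218*(6 - 194) = -218*(-188) = 40984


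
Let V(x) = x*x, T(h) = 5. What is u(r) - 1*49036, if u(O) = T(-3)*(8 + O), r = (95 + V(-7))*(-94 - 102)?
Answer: -190116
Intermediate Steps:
V(x) = x**2
r = -28224 (r = (95 + (-7)**2)*(-94 - 102) = (95 + 49)*(-196) = 144*(-196) = -28224)
u(O) = 40 + 5*O (u(O) = 5*(8 + O) = 40 + 5*O)
u(r) - 1*49036 = (40 + 5*(-28224)) - 1*49036 = (40 - 141120) - 49036 = -141080 - 49036 = -190116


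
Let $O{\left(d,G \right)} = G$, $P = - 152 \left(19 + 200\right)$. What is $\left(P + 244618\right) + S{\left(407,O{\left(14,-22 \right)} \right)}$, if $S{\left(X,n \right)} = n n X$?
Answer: $408318$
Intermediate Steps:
$P = -33288$ ($P = \left(-152\right) 219 = -33288$)
$S{\left(X,n \right)} = X n^{2}$ ($S{\left(X,n \right)} = n^{2} X = X n^{2}$)
$\left(P + 244618\right) + S{\left(407,O{\left(14,-22 \right)} \right)} = \left(-33288 + 244618\right) + 407 \left(-22\right)^{2} = 211330 + 407 \cdot 484 = 211330 + 196988 = 408318$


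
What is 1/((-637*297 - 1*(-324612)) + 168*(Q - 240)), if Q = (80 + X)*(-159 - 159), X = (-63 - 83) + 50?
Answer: 1/949887 ≈ 1.0528e-6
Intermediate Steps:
X = -96 (X = -146 + 50 = -96)
Q = 5088 (Q = (80 - 96)*(-159 - 159) = -16*(-318) = 5088)
1/((-637*297 - 1*(-324612)) + 168*(Q - 240)) = 1/((-637*297 - 1*(-324612)) + 168*(5088 - 240)) = 1/((-189189 + 324612) + 168*4848) = 1/(135423 + 814464) = 1/949887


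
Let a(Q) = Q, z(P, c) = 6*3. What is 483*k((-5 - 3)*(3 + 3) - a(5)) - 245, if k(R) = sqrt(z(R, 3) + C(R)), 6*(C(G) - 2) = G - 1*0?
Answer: -245 + 161*sqrt(402)/2 ≈ 1369.0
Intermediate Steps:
z(P, c) = 18
C(G) = 2 + G/6 (C(G) = 2 + (G - 1*0)/6 = 2 + (G + 0)/6 = 2 + G/6)
k(R) = sqrt(20 + R/6) (k(R) = sqrt(18 + (2 + R/6)) = sqrt(20 + R/6))
483*k((-5 - 3)*(3 + 3) - a(5)) - 245 = 483*(sqrt(720 + 6*((-5 - 3)*(3 + 3) - 1*5))/6) - 245 = 483*(sqrt(720 + 6*(-8*6 - 5))/6) - 245 = 483*(sqrt(720 + 6*(-48 - 5))/6) - 245 = 483*(sqrt(720 + 6*(-53))/6) - 245 = 483*(sqrt(720 - 318)/6) - 245 = 483*(sqrt(402)/6) - 245 = 161*sqrt(402)/2 - 245 = -245 + 161*sqrt(402)/2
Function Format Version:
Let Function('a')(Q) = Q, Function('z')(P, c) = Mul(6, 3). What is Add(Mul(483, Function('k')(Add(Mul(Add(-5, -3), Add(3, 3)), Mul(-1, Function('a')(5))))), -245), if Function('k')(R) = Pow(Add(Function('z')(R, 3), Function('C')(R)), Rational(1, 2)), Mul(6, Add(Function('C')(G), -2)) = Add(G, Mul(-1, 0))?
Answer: Add(-245, Mul(Rational(161, 2), Pow(402, Rational(1, 2)))) ≈ 1369.0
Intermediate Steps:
Function('z')(P, c) = 18
Function('C')(G) = Add(2, Mul(Rational(1, 6), G)) (Function('C')(G) = Add(2, Mul(Rational(1, 6), Add(G, Mul(-1, 0)))) = Add(2, Mul(Rational(1, 6), Add(G, 0))) = Add(2, Mul(Rational(1, 6), G)))
Function('k')(R) = Pow(Add(20, Mul(Rational(1, 6), R)), Rational(1, 2)) (Function('k')(R) = Pow(Add(18, Add(2, Mul(Rational(1, 6), R))), Rational(1, 2)) = Pow(Add(20, Mul(Rational(1, 6), R)), Rational(1, 2)))
Add(Mul(483, Function('k')(Add(Mul(Add(-5, -3), Add(3, 3)), Mul(-1, Function('a')(5))))), -245) = Add(Mul(483, Mul(Rational(1, 6), Pow(Add(720, Mul(6, Add(Mul(Add(-5, -3), Add(3, 3)), Mul(-1, 5)))), Rational(1, 2)))), -245) = Add(Mul(483, Mul(Rational(1, 6), Pow(Add(720, Mul(6, Add(Mul(-8, 6), -5))), Rational(1, 2)))), -245) = Add(Mul(483, Mul(Rational(1, 6), Pow(Add(720, Mul(6, Add(-48, -5))), Rational(1, 2)))), -245) = Add(Mul(483, Mul(Rational(1, 6), Pow(Add(720, Mul(6, -53)), Rational(1, 2)))), -245) = Add(Mul(483, Mul(Rational(1, 6), Pow(Add(720, -318), Rational(1, 2)))), -245) = Add(Mul(483, Mul(Rational(1, 6), Pow(402, Rational(1, 2)))), -245) = Add(Mul(Rational(161, 2), Pow(402, Rational(1, 2))), -245) = Add(-245, Mul(Rational(161, 2), Pow(402, Rational(1, 2))))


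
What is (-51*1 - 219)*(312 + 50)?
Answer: -97740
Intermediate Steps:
(-51*1 - 219)*(312 + 50) = (-51 - 219)*362 = -270*362 = -97740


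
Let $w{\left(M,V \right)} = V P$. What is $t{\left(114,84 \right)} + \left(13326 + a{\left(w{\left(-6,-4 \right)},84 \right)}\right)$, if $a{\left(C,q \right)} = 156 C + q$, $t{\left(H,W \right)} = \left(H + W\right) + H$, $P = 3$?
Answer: $11850$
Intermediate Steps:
$w{\left(M,V \right)} = 3 V$ ($w{\left(M,V \right)} = V 3 = 3 V$)
$t{\left(H,W \right)} = W + 2 H$
$a{\left(C,q \right)} = q + 156 C$
$t{\left(114,84 \right)} + \left(13326 + a{\left(w{\left(-6,-4 \right)},84 \right)}\right) = \left(84 + 2 \cdot 114\right) + \left(13326 + \left(84 + 156 \cdot 3 \left(-4\right)\right)\right) = \left(84 + 228\right) + \left(13326 + \left(84 + 156 \left(-12\right)\right)\right) = 312 + \left(13326 + \left(84 - 1872\right)\right) = 312 + \left(13326 - 1788\right) = 312 + 11538 = 11850$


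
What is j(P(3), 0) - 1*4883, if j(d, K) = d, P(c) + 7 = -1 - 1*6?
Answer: -4897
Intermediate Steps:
P(c) = -14 (P(c) = -7 + (-1 - 1*6) = -7 + (-1 - 6) = -7 - 7 = -14)
j(P(3), 0) - 1*4883 = -14 - 1*4883 = -14 - 4883 = -4897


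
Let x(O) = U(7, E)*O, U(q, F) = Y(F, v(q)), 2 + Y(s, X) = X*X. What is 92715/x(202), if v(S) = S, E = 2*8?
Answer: 92715/9494 ≈ 9.7656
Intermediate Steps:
E = 16
Y(s, X) = -2 + X² (Y(s, X) = -2 + X*X = -2 + X²)
U(q, F) = -2 + q²
x(O) = 47*O (x(O) = (-2 + 7²)*O = (-2 + 49)*O = 47*O)
92715/x(202) = 92715/((47*202)) = 92715/9494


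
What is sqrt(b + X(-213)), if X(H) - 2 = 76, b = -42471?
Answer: I*sqrt(42393) ≈ 205.9*I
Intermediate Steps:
X(H) = 78 (X(H) = 2 + 76 = 78)
sqrt(b + X(-213)) = sqrt(-42471 + 78) = sqrt(-42393) = I*sqrt(42393)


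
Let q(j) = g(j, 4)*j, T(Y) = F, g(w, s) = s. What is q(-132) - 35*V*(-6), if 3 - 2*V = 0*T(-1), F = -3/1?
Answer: -213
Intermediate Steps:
F = -3 (F = -3*1 = -3)
T(Y) = -3
q(j) = 4*j
V = 3/2 (V = 3/2 - 0*(-3) = 3/2 - 1/2*0 = 3/2 + 0 = 3/2 ≈ 1.5000)
q(-132) - 35*V*(-6) = 4*(-132) - 35*(3/2)*(-6) = -528 - 105*(-6)/2 = -528 - 1*(-315) = -528 + 315 = -213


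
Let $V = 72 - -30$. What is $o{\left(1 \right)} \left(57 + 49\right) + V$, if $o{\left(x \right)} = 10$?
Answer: $1162$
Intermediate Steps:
$V = 102$ ($V = 72 + 30 = 102$)
$o{\left(1 \right)} \left(57 + 49\right) + V = 10 \left(57 + 49\right) + 102 = 10 \cdot 106 + 102 = 1060 + 102 = 1162$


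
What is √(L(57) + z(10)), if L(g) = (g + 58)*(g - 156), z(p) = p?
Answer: 5*I*√455 ≈ 106.65*I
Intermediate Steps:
L(g) = (-156 + g)*(58 + g) (L(g) = (58 + g)*(-156 + g) = (-156 + g)*(58 + g))
√(L(57) + z(10)) = √((-9048 + 57² - 98*57) + 10) = √((-9048 + 3249 - 5586) + 10) = √(-11385 + 10) = √(-11375) = 5*I*√455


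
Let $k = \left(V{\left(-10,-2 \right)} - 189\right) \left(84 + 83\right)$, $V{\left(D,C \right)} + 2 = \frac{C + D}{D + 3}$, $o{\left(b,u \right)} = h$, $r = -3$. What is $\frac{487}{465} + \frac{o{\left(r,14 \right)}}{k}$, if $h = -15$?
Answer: $\frac{862478}{823143} \approx 1.0478$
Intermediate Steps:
$o{\left(b,u \right)} = -15$
$V{\left(D,C \right)} = -2 + \frac{C + D}{3 + D}$ ($V{\left(D,C \right)} = -2 + \frac{C + D}{D + 3} = -2 + \frac{C + D}{3 + D}$)
$k = - \frac{221275}{7}$ ($k = \left(\frac{-6 - 2 - -10}{3 - 10} - 189\right) \left(84 + 83\right) = \left(\frac{-6 - 2 + 10}{-7} - 189\right) 167 = \left(\left(- \frac{1}{7}\right) 2 - 189\right) 167 = \left(- \frac{2}{7} - 189\right) 167 = \left(- \frac{1325}{7}\right) 167 = - \frac{221275}{7} \approx -31611.0$)
$\frac{487}{465} + \frac{o{\left(r,14 \right)}}{k} = \frac{487}{465} - \frac{15}{- \frac{221275}{7}} = 487 \cdot \frac{1}{465} - - \frac{21}{44255} = \frac{487}{465} + \frac{21}{44255} = \frac{862478}{823143}$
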